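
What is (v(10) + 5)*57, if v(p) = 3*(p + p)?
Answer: 3705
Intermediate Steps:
v(p) = 6*p (v(p) = 3*(2*p) = 6*p)
(v(10) + 5)*57 = (6*10 + 5)*57 = (60 + 5)*57 = 65*57 = 3705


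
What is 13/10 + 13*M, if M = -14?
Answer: -1807/10 ≈ -180.70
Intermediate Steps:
13/10 + 13*M = 13/10 + 13*(-14) = 13*(⅒) - 182 = 13/10 - 182 = -1807/10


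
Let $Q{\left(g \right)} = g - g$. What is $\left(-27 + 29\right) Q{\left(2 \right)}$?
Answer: $0$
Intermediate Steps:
$Q{\left(g \right)} = 0$
$\left(-27 + 29\right) Q{\left(2 \right)} = \left(-27 + 29\right) 0 = 2 \cdot 0 = 0$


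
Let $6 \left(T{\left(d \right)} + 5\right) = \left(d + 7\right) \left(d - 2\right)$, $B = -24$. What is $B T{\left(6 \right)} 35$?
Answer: $-3080$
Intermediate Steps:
$T{\left(d \right)} = -5 + \frac{\left(-2 + d\right) \left(7 + d\right)}{6}$ ($T{\left(d \right)} = -5 + \frac{\left(d + 7\right) \left(d - 2\right)}{6} = -5 + \frac{\left(7 + d\right) \left(-2 + d\right)}{6} = -5 + \frac{\left(-2 + d\right) \left(7 + d\right)}{6}$)
$B T{\left(6 \right)} 35 = - 24 \left(- \frac{22}{3} + \frac{6^{2}}{6} + \frac{5}{6} \cdot 6\right) 35 = - 24 \left(- \frac{22}{3} + \frac{1}{6} \cdot 36 + 5\right) 35 = - 24 \left(- \frac{22}{3} + 6 + 5\right) 35 = \left(-24\right) \frac{11}{3} \cdot 35 = \left(-88\right) 35 = -3080$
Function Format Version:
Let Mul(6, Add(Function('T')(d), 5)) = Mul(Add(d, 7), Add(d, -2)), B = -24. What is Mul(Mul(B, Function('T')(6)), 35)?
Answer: -3080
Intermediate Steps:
Function('T')(d) = Add(-5, Mul(Rational(1, 6), Add(-2, d), Add(7, d))) (Function('T')(d) = Add(-5, Mul(Rational(1, 6), Mul(Add(d, 7), Add(d, -2)))) = Add(-5, Mul(Rational(1, 6), Mul(Add(7, d), Add(-2, d)))) = Add(-5, Mul(Rational(1, 6), Mul(Add(-2, d), Add(7, d)))) = Add(-5, Mul(Rational(1, 6), Add(-2, d), Add(7, d))))
Mul(Mul(B, Function('T')(6)), 35) = Mul(Mul(-24, Add(Rational(-22, 3), Mul(Rational(1, 6), Pow(6, 2)), Mul(Rational(5, 6), 6))), 35) = Mul(Mul(-24, Add(Rational(-22, 3), Mul(Rational(1, 6), 36), 5)), 35) = Mul(Mul(-24, Add(Rational(-22, 3), 6, 5)), 35) = Mul(Mul(-24, Rational(11, 3)), 35) = Mul(-88, 35) = -3080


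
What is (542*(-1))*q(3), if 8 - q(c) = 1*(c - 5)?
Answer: -5420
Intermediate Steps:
q(c) = 13 - c (q(c) = 8 - (c - 5) = 8 - (-5 + c) = 8 + (5 - c) = 13 - c)
(542*(-1))*q(3) = (542*(-1))*(13 - 1*3) = -542*(13 - 3) = -542*10 = -5420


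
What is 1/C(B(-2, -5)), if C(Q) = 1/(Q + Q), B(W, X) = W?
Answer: -4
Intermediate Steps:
C(Q) = 1/(2*Q)
1/C(B(-2, -5)) = 1/((½)/(-2)) = 1/((½)*(-½)) = 1/(-¼) = -4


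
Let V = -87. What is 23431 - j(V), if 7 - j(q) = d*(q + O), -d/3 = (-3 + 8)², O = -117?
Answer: 38724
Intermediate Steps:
d = -75 (d = -3*(-3 + 8)² = -3*5² = -3*25 = -75)
j(q) = -8768 + 75*q (j(q) = 7 - (-75)*(q - 117) = 7 - (-75)*(-117 + q) = 7 - (8775 - 75*q) = 7 + (-8775 + 75*q) = -8768 + 75*q)
23431 - j(V) = 23431 - (-8768 + 75*(-87)) = 23431 - (-8768 - 6525) = 23431 - 1*(-15293) = 23431 + 15293 = 38724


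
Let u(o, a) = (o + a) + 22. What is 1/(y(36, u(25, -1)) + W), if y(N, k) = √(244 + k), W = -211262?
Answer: -105631/22315816177 - √290/44631632354 ≈ -4.7338e-6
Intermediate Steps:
u(o, a) = 22 + a + o (u(o, a) = (a + o) + 22 = 22 + a + o)
1/(y(36, u(25, -1)) + W) = 1/(√(244 + (22 - 1 + 25)) - 211262) = 1/(√(244 + 46) - 211262) = 1/(√290 - 211262) = 1/(-211262 + √290)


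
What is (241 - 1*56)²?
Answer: 34225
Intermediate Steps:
(241 - 1*56)² = (241 - 56)² = 185² = 34225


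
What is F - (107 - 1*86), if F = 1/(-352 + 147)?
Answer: -4306/205 ≈ -21.005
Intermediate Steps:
F = -1/205 (F = 1/(-205) = -1/205 ≈ -0.0048781)
F - (107 - 1*86) = -1/205 - (107 - 1*86) = -1/205 - (107 - 86) = -1/205 - 1*21 = -1/205 - 21 = -4306/205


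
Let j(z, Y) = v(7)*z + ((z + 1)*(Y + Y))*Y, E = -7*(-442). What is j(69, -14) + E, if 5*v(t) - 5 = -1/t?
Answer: 1071036/35 ≈ 30601.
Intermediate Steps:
v(t) = 1 - 1/(5*t) (v(t) = 1 + (-1/t)/5 = 1 - 1/(5*t))
E = 3094
j(z, Y) = 34*z/35 + 2*Y²*(1 + z) (j(z, Y) = ((-⅕ + 7)/7)*z + ((z + 1)*(Y + Y))*Y = ((⅐)*(34/5))*z + ((1 + z)*(2*Y))*Y = 34*z/35 + (2*Y*(1 + z))*Y = 34*z/35 + 2*Y²*(1 + z))
j(69, -14) + E = (2*(-14)² + (34/35)*69 + 2*69*(-14)²) + 3094 = (2*196 + 2346/35 + 2*69*196) + 3094 = (392 + 2346/35 + 27048) + 3094 = 962746/35 + 3094 = 1071036/35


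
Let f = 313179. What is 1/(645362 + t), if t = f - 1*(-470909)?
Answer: 1/1429450 ≈ 6.9957e-7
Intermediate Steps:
t = 784088 (t = 313179 - 1*(-470909) = 313179 + 470909 = 784088)
1/(645362 + t) = 1/(645362 + 784088) = 1/1429450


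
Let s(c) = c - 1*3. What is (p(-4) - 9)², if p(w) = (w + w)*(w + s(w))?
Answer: 6241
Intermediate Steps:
s(c) = -3 + c (s(c) = c - 3 = -3 + c)
p(w) = 2*w*(-3 + 2*w) (p(w) = (w + w)*(w + (-3 + w)) = (2*w)*(-3 + 2*w) = 2*w*(-3 + 2*w))
(p(-4) - 9)² = (2*(-4)*(-3 + 2*(-4)) - 9)² = (2*(-4)*(-3 - 8) - 9)² = (2*(-4)*(-11) - 9)² = (88 - 9)² = 79² = 6241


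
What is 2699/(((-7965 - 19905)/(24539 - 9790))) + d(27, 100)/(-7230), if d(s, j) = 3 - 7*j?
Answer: -1598828713/1119445 ≈ -1428.2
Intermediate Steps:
2699/(((-7965 - 19905)/(24539 - 9790))) + d(27, 100)/(-7230) = 2699/(((-7965 - 19905)/(24539 - 9790))) + (3 - 7*100)/(-7230) = 2699/((-27870/14749)) + (3 - 700)*(-1/7230) = 2699/((-27870*1/14749)) - 697*(-1/7230) = 2699/(-27870/14749) + 697/7230 = 2699*(-14749/27870) + 697/7230 = -39807551/27870 + 697/7230 = -1598828713/1119445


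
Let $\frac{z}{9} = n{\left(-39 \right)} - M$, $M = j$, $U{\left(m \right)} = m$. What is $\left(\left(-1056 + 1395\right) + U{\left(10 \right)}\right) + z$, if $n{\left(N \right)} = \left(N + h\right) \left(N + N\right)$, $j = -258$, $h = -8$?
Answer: $35665$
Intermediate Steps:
$M = -258$
$n{\left(N \right)} = 2 N \left(-8 + N\right)$ ($n{\left(N \right)} = \left(N - 8\right) \left(N + N\right) = \left(-8 + N\right) 2 N = 2 N \left(-8 + N\right)$)
$z = 35316$ ($z = 9 \left(2 \left(-39\right) \left(-8 - 39\right) - -258\right) = 9 \left(2 \left(-39\right) \left(-47\right) + 258\right) = 9 \left(3666 + 258\right) = 9 \cdot 3924 = 35316$)
$\left(\left(-1056 + 1395\right) + U{\left(10 \right)}\right) + z = \left(\left(-1056 + 1395\right) + 10\right) + 35316 = \left(339 + 10\right) + 35316 = 349 + 35316 = 35665$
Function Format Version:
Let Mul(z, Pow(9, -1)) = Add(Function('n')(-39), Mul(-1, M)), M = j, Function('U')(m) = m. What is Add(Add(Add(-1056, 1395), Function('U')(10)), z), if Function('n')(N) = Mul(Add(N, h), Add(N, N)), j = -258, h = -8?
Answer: 35665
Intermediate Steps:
M = -258
Function('n')(N) = Mul(2, N, Add(-8, N)) (Function('n')(N) = Mul(Add(N, -8), Add(N, N)) = Mul(Add(-8, N), Mul(2, N)) = Mul(2, N, Add(-8, N)))
z = 35316 (z = Mul(9, Add(Mul(2, -39, Add(-8, -39)), Mul(-1, -258))) = Mul(9, Add(Mul(2, -39, -47), 258)) = Mul(9, Add(3666, 258)) = Mul(9, 3924) = 35316)
Add(Add(Add(-1056, 1395), Function('U')(10)), z) = Add(Add(Add(-1056, 1395), 10), 35316) = Add(Add(339, 10), 35316) = Add(349, 35316) = 35665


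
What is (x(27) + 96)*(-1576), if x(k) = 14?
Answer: -173360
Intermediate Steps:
(x(27) + 96)*(-1576) = (14 + 96)*(-1576) = 110*(-1576) = -173360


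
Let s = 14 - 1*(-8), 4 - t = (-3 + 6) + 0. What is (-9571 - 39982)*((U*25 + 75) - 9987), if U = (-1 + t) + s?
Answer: 463915186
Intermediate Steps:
t = 1 (t = 4 - ((-3 + 6) + 0) = 4 - (3 + 0) = 4 - 1*3 = 4 - 3 = 1)
s = 22 (s = 14 + 8 = 22)
U = 22 (U = (-1 + 1) + 22 = 0 + 22 = 22)
(-9571 - 39982)*((U*25 + 75) - 9987) = (-9571 - 39982)*((22*25 + 75) - 9987) = -49553*((550 + 75) - 9987) = -49553*(625 - 9987) = -49553*(-9362) = 463915186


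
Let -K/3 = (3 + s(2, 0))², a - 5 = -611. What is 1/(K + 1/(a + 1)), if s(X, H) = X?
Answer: -605/45376 ≈ -0.013333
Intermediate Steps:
a = -606 (a = 5 - 611 = -606)
K = -75 (K = -3*(3 + 2)² = -3*5² = -3*25 = -75)
1/(K + 1/(a + 1)) = 1/(-75 + 1/(-606 + 1)) = 1/(-75 + 1/(-605)) = 1/(-75 - 1/605) = 1/(-45376/605) = -605/45376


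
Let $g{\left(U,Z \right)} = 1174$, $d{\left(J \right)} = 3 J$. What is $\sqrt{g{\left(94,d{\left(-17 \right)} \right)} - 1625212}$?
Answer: $i \sqrt{1624038} \approx 1274.4 i$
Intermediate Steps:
$\sqrt{g{\left(94,d{\left(-17 \right)} \right)} - 1625212} = \sqrt{1174 - 1625212} = \sqrt{-1624038} = i \sqrt{1624038}$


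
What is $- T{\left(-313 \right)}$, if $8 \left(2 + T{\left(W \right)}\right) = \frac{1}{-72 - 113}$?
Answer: $\frac{2961}{1480} \approx 2.0007$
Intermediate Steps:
$T{\left(W \right)} = - \frac{2961}{1480}$ ($T{\left(W \right)} = -2 + \frac{1}{8 \left(-72 - 113\right)} = -2 + \frac{1}{8 \left(-185\right)} = -2 + \frac{1}{8} \left(- \frac{1}{185}\right) = -2 - \frac{1}{1480} = - \frac{2961}{1480}$)
$- T{\left(-313 \right)} = \left(-1\right) \left(- \frac{2961}{1480}\right) = \frac{2961}{1480}$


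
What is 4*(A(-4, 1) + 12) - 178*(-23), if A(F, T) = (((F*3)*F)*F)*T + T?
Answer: 3378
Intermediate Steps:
A(F, T) = T + 3*T*F³ (A(F, T) = (((3*F)*F)*F)*T + T = ((3*F²)*F)*T + T = (3*F³)*T + T = 3*T*F³ + T = T + 3*T*F³)
4*(A(-4, 1) + 12) - 178*(-23) = 4*(1*(1 + 3*(-4)³) + 12) - 178*(-23) = 4*(1*(1 + 3*(-64)) + 12) + 4094 = 4*(1*(1 - 192) + 12) + 4094 = 4*(1*(-191) + 12) + 4094 = 4*(-191 + 12) + 4094 = 4*(-179) + 4094 = -716 + 4094 = 3378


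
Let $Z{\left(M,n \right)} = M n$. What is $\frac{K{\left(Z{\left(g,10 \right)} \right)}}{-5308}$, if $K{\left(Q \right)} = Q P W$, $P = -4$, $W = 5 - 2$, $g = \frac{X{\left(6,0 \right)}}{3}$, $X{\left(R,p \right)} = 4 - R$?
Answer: $- \frac{20}{1327} \approx -0.015072$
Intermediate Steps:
$g = - \frac{2}{3}$ ($g = \frac{4 - 6}{3} = \left(4 - 6\right) \frac{1}{3} = \left(-2\right) \frac{1}{3} = - \frac{2}{3} \approx -0.66667$)
$W = 3$ ($W = 5 - 2 = 3$)
$K{\left(Q \right)} = - 12 Q$ ($K{\left(Q \right)} = Q \left(-4\right) 3 = - 4 Q 3 = - 12 Q$)
$\frac{K{\left(Z{\left(g,10 \right)} \right)}}{-5308} = \frac{\left(-12\right) \left(\left(- \frac{2}{3}\right) 10\right)}{-5308} = \left(-12\right) \left(- \frac{20}{3}\right) \left(- \frac{1}{5308}\right) = 80 \left(- \frac{1}{5308}\right) = - \frac{20}{1327}$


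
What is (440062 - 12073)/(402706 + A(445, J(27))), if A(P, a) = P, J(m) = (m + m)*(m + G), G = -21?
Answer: 427989/403151 ≈ 1.0616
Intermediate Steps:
J(m) = 2*m*(-21 + m) (J(m) = (m + m)*(m - 21) = (2*m)*(-21 + m) = 2*m*(-21 + m))
(440062 - 12073)/(402706 + A(445, J(27))) = (440062 - 12073)/(402706 + 445) = 427989/403151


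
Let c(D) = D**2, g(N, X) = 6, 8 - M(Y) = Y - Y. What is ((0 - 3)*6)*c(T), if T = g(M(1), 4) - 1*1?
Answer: -450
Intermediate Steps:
M(Y) = 8 (M(Y) = 8 - (Y - Y) = 8 - 1*0 = 8 + 0 = 8)
T = 5 (T = 6 - 1*1 = 6 - 1 = 5)
((0 - 3)*6)*c(T) = ((0 - 3)*6)*5**2 = -3*6*25 = -18*25 = -450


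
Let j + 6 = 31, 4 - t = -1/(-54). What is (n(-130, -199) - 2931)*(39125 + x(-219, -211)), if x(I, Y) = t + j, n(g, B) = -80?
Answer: -6366202465/54 ≈ -1.1789e+8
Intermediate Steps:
t = 215/54 (t = 4 - (-1)/(-54) = 4 - (-1)*(-1)/54 = 4 - 1*1/54 = 4 - 1/54 = 215/54 ≈ 3.9815)
j = 25 (j = -6 + 31 = 25)
x(I, Y) = 1565/54 (x(I, Y) = 215/54 + 25 = 1565/54)
(n(-130, -199) - 2931)*(39125 + x(-219, -211)) = (-80 - 2931)*(39125 + 1565/54) = -3011*2114315/54 = -6366202465/54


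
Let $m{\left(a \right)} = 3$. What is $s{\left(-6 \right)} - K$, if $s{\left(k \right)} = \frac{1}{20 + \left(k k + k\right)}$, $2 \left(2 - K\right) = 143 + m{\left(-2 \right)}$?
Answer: $\frac{3551}{50} \approx 71.02$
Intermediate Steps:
$K = -71$ ($K = 2 - \frac{143 + 3}{2} = 2 - 73 = -71$)
$s{\left(k \right)} = \frac{1}{20 + k + k^{2}}$ ($s{\left(k \right)} = \frac{1}{20 + \left(k^{2} + k\right)} = \frac{1}{20 + \left(k + k^{2}\right)} = \frac{1}{20 + k + k^{2}}$)
$s{\left(-6 \right)} - K = \frac{1}{20 - 6 + \left(-6\right)^{2}} - -71 = \frac{1}{20 - 6 + 36} + 71 = \frac{1}{50} + 71 = \frac{3551}{50}$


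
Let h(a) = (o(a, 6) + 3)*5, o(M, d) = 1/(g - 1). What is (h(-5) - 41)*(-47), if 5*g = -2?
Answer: 9729/7 ≈ 1389.9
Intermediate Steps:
g = -2/5 (g = (1/5)*(-2) = -2/5 ≈ -0.40000)
o(M, d) = -5/7 (o(M, d) = 1/(-2/5 - 1) = 1/(-7/5) = -5/7)
h(a) = 80/7 (h(a) = (-5/7 + 3)*5 = (16/7)*5 = 80/7)
(h(-5) - 41)*(-47) = (80/7 - 41)*(-47) = -207/7*(-47) = 9729/7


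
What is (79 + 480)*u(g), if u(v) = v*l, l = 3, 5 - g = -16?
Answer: 35217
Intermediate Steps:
g = 21 (g = 5 - 1*(-16) = 5 + 16 = 21)
u(v) = 3*v (u(v) = v*3 = 3*v)
(79 + 480)*u(g) = (79 + 480)*(3*21) = 559*63 = 35217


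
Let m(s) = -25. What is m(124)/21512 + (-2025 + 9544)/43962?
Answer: 80324839/472855272 ≈ 0.16987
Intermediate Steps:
m(124)/21512 + (-2025 + 9544)/43962 = -25/21512 + (-2025 + 9544)/43962 = -25*1/21512 + 7519*(1/43962) = -25/21512 + 7519/43962 = 80324839/472855272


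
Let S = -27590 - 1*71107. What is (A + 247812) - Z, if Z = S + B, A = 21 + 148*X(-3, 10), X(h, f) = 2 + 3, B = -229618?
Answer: 576888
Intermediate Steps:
X(h, f) = 5
S = -98697 (S = -27590 - 71107 = -98697)
A = 761 (A = 21 + 148*5 = 21 + 740 = 761)
Z = -328315 (Z = -98697 - 229618 = -328315)
(A + 247812) - Z = (761 + 247812) - 1*(-328315) = 248573 + 328315 = 576888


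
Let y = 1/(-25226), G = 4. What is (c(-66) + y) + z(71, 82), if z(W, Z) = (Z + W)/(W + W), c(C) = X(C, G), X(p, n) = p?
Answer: -58139659/895523 ≈ -64.923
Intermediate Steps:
c(C) = C
z(W, Z) = (W + Z)/(2*W) (z(W, Z) = (W + Z)/((2*W)) = (W + Z)*(1/(2*W)) = (W + Z)/(2*W))
y = -1/25226 ≈ -3.9642e-5
(c(-66) + y) + z(71, 82) = (-66 - 1/25226) + (½)*(71 + 82)/71 = -1664917/25226 + (½)*(1/71)*153 = -1664917/25226 + 153/142 = -58139659/895523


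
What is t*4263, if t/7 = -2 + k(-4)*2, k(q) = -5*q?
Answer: 1133958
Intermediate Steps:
t = 266 (t = 7*(-2 - 5*(-4)*2) = 7*(-2 + 20*2) = 7*(-2 + 40) = 7*38 = 266)
t*4263 = 266*4263 = 1133958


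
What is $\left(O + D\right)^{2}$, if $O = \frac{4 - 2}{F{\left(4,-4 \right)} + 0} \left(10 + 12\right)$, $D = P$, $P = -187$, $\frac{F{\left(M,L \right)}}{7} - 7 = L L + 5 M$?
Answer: $\frac{3163275049}{90601} \approx 34914.0$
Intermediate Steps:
$F{\left(M,L \right)} = 49 + 7 L^{2} + 35 M$ ($F{\left(M,L \right)} = 49 + 7 \left(L L + 5 M\right) = 49 + 7 \left(L^{2} + 5 M\right) = 49 + \left(7 L^{2} + 35 M\right) = 49 + 7 L^{2} + 35 M$)
$D = -187$
$O = \frac{44}{301}$ ($O = \frac{4 - 2}{\left(49 + 7 \left(-4\right)^{2} + 35 \cdot 4\right) + 0} \left(10 + 12\right) = \frac{2}{\left(49 + 7 \cdot 16 + 140\right) + 0} \cdot 22 = \frac{2}{\left(49 + 112 + 140\right) + 0} \cdot 22 = \frac{2}{301 + 0} \cdot 22 = \frac{2}{301} \cdot 22 = \frac{44}{301} \approx 0.14618$)
$\left(O + D\right)^{2} = \left(\frac{44}{301} - 187\right)^{2} = \left(- \frac{56243}{301}\right)^{2} = \frac{3163275049}{90601}$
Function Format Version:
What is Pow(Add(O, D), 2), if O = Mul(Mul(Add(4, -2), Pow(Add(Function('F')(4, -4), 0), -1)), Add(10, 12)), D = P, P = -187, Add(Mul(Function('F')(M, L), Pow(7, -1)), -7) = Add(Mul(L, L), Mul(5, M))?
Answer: Rational(3163275049, 90601) ≈ 34914.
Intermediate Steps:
Function('F')(M, L) = Add(49, Mul(7, Pow(L, 2)), Mul(35, M)) (Function('F')(M, L) = Add(49, Mul(7, Add(Mul(L, L), Mul(5, M)))) = Add(49, Mul(7, Add(Pow(L, 2), Mul(5, M)))) = Add(49, Add(Mul(7, Pow(L, 2)), Mul(35, M))) = Add(49, Mul(7, Pow(L, 2)), Mul(35, M)))
D = -187
O = Rational(44, 301) (O = Mul(Mul(Add(4, -2), Pow(Add(Add(49, Mul(7, Pow(-4, 2)), Mul(35, 4)), 0), -1)), Add(10, 12)) = Mul(Mul(2, Pow(Add(Add(49, Mul(7, 16), 140), 0), -1)), 22) = Mul(Mul(2, Pow(Add(Add(49, 112, 140), 0), -1)), 22) = Mul(Mul(2, Pow(Add(301, 0), -1)), 22) = Mul(Mul(2, Pow(301, -1)), 22) = Mul(Mul(2, Rational(1, 301)), 22) = Mul(Rational(2, 301), 22) = Rational(44, 301) ≈ 0.14618)
Pow(Add(O, D), 2) = Pow(Add(Rational(44, 301), -187), 2) = Pow(Rational(-56243, 301), 2) = Rational(3163275049, 90601)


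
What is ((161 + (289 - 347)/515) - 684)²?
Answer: 72577976409/265225 ≈ 2.7365e+5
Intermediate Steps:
((161 + (289 - 347)/515) - 684)² = ((161 - 58*1/515) - 684)² = ((161 - 58/515) - 684)² = (82857/515 - 684)² = (-269403/515)² = 72577976409/265225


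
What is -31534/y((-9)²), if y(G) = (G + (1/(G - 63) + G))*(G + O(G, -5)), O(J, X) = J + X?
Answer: -567612/457969 ≈ -1.2394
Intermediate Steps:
y(G) = (-5 + 2*G)*(1/(-63 + G) + 2*G) (y(G) = (G + (1/(G - 63) + G))*(G + (G - 5)) = (G + (1/(-63 + G) + G))*(G + (-5 + G)) = (G + (G + 1/(-63 + G)))*(-5 + 2*G) = (1/(-63 + G) + 2*G)*(-5 + 2*G) = (-5 + 2*G)*(1/(-63 + G) + 2*G))
-31534/y((-9)²) = -31534*(-63 + (-9)²)/(-5 - 262*((-9)²)² + 4*((-9)²)³ + 632*(-9)²) = -31534*(-63 + 81)/(-5 - 262*81² + 4*81³ + 632*81) = -31534*18/(-5 - 262*6561 + 4*531441 + 51192) = -31534*18/(-5 - 1718982 + 2125764 + 51192) = -31534/((1/18)*457969) = -31534/457969/18 = -31534*18/457969 = -567612/457969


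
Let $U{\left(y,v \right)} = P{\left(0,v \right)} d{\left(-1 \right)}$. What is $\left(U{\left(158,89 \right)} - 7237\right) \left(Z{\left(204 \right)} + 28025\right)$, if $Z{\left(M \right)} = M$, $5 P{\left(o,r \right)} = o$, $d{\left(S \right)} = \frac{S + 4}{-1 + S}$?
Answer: $-204293273$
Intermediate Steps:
$d{\left(S \right)} = \frac{4 + S}{-1 + S}$
$P{\left(o,r \right)} = \frac{o}{5}$
$U{\left(y,v \right)} = 0$ ($U{\left(y,v \right)} = \frac{1}{5} \cdot 0 \frac{4 - 1}{-1 - 1} = 0 \frac{1}{-2} \cdot 3 = 0 \left(\left(- \frac{1}{2}\right) 3\right) = 0 \left(- \frac{3}{2}\right) = 0$)
$\left(U{\left(158,89 \right)} - 7237\right) \left(Z{\left(204 \right)} + 28025\right) = \left(0 - 7237\right) \left(204 + 28025\right) = \left(-7237\right) 28229 = -204293273$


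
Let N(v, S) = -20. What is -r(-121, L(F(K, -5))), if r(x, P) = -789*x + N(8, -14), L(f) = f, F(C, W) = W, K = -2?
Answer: -95449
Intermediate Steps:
r(x, P) = -20 - 789*x (r(x, P) = -789*x - 20 = -20 - 789*x)
-r(-121, L(F(K, -5))) = -(-20 - 789*(-121)) = -(-20 + 95469) = -1*95449 = -95449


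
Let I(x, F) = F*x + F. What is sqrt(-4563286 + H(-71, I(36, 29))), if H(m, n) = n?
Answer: I*sqrt(4562213) ≈ 2135.9*I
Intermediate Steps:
I(x, F) = F + F*x
sqrt(-4563286 + H(-71, I(36, 29))) = sqrt(-4563286 + 29*(1 + 36)) = sqrt(-4563286 + 29*37) = sqrt(-4563286 + 1073) = sqrt(-4562213) = I*sqrt(4562213)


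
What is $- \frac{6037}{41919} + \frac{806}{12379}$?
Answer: $- \frac{40945309}{518915301} \approx -0.078906$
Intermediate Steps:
$- \frac{6037}{41919} + \frac{806}{12379} = - \frac{40945309}{518915301}$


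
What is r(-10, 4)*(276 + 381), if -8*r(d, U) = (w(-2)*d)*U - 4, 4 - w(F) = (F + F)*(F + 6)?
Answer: 132057/2 ≈ 66029.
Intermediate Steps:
w(F) = 4 - 2*F*(6 + F) (w(F) = 4 - (F + F)*(F + 6) = 4 - 2*F*(6 + F))
r(d, U) = 1/2 - 5*U*d/2 (r(d, U) = -(((4 - 12*(-2) - 2*(-2)**2)*d)*U - 4)/8 = -(((4 + 24 - 2*4)*d)*U - 4)/8 = -(((4 + 24 - 8)*d)*U - 4)/8 = -((20*d)*U - 4)/8 = -(20*U*d - 4)/8 = -(-4 + 20*U*d)/8 = 1/2 - 5*U*d/2)
r(-10, 4)*(276 + 381) = (1/2 - 5/2*4*(-10))*(276 + 381) = (1/2 + 100)*657 = (201/2)*657 = 132057/2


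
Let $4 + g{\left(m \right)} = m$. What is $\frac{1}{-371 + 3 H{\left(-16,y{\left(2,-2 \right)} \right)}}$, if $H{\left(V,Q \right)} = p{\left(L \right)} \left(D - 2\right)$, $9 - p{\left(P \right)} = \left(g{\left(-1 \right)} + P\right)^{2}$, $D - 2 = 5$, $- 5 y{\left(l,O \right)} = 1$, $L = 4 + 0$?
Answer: $- \frac{1}{251} \approx -0.0039841$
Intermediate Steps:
$L = 4$
$y{\left(l,O \right)} = - \frac{1}{5}$ ($y{\left(l,O \right)} = \left(- \frac{1}{5}\right) 1 = - \frac{1}{5}$)
$g{\left(m \right)} = -4 + m$
$D = 7$ ($D = 2 + 5 = 7$)
$p{\left(P \right)} = 9 - \left(-5 + P\right)^{2}$ ($p{\left(P \right)} = 9 - \left(\left(-4 - 1\right) + P\right)^{2} = 9 - \left(-5 + P\right)^{2}$)
$H{\left(V,Q \right)} = 40$ ($H{\left(V,Q \right)} = \left(9 - \left(-5 + 4\right)^{2}\right) \left(7 - 2\right) = \left(9 - \left(-1\right)^{2}\right) 5 = \left(9 - 1\right) 5 = 8 \cdot 5 = 40$)
$\frac{1}{-371 + 3 H{\left(-16,y{\left(2,-2 \right)} \right)}} = \frac{1}{-371 + 3 \cdot 40} = \frac{1}{-371 + 120} = \frac{1}{-251} = - \frac{1}{251}$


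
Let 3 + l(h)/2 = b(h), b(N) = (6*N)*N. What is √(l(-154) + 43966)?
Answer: 2*√82138 ≈ 573.19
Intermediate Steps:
b(N) = 6*N²
l(h) = -6 + 12*h² (l(h) = -6 + 2*(6*h²) = -6 + 12*h²)
√(l(-154) + 43966) = √((-6 + 12*(-154)²) + 43966) = √((-6 + 12*23716) + 43966) = √((-6 + 284592) + 43966) = √(284586 + 43966) = √328552 = 2*√82138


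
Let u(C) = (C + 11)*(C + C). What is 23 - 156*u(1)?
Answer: -3721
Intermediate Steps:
u(C) = 2*C*(11 + C) (u(C) = (11 + C)*(2*C) = 2*C*(11 + C))
23 - 156*u(1) = 23 - 312*(11 + 1) = 23 - 312*12 = 23 - 156*24 = 23 - 3744 = -3721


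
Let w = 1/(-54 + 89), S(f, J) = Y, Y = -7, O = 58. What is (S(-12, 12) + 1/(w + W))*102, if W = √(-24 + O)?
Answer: -9913652/13883 + 41650*√34/13883 ≈ -696.59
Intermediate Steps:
S(f, J) = -7
w = 1/35 ≈ 0.028571
W = √34 (W = √(-24 + 58) = √34 ≈ 5.8309)
(S(-12, 12) + 1/(w + W))*102 = (-7 + 1/(1/35 + √34))*102 = -714 + 102/(1/35 + √34)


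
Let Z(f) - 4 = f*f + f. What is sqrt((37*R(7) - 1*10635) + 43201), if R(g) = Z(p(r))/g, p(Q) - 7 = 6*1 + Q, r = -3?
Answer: 2*sqrt(406315)/7 ≈ 182.12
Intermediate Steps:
p(Q) = 13 + Q (p(Q) = 7 + (6*1 + Q) = 7 + (6 + Q) = 13 + Q)
Z(f) = 4 + f + f**2 (Z(f) = 4 + (f*f + f) = 4 + (f**2 + f) = 4 + (f + f**2) = 4 + f + f**2)
R(g) = 114/g (R(g) = (4 + (13 - 3) + (13 - 3)**2)/g = (4 + 10 + 10**2)/g = (4 + 10 + 100)/g = 114/g)
sqrt((37*R(7) - 1*10635) + 43201) = sqrt((37*(114/7) - 1*10635) + 43201) = sqrt((37*(114*(1/7)) - 10635) + 43201) = sqrt((37*(114/7) - 10635) + 43201) = sqrt((4218/7 - 10635) + 43201) = sqrt(-70227/7 + 43201) = sqrt(232180/7) = 2*sqrt(406315)/7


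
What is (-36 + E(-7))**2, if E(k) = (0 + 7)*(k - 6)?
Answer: 16129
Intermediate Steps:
E(k) = -42 + 7*k (E(k) = 7*(-6 + k) = -42 + 7*k)
(-36 + E(-7))**2 = (-36 + (-42 + 7*(-7)))**2 = (-36 + (-42 - 49))**2 = (-36 - 91)**2 = (-127)**2 = 16129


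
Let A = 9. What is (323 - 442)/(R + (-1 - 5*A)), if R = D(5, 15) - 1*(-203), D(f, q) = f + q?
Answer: -119/177 ≈ -0.67232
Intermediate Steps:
R = 223 (R = (5 + 15) - 1*(-203) = 20 + 203 = 223)
(323 - 442)/(R + (-1 - 5*A)) = (323 - 442)/(223 + (-1 - 5*9)) = -119/(223 + (-1 - 45)) = -119/(223 - 46) = -119/177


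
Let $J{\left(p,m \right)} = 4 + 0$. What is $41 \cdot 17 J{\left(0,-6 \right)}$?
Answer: $2788$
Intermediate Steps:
$J{\left(p,m \right)} = 4$
$41 \cdot 17 J{\left(0,-6 \right)} = 41 \cdot 17 \cdot 4 = 697 \cdot 4 = 2788$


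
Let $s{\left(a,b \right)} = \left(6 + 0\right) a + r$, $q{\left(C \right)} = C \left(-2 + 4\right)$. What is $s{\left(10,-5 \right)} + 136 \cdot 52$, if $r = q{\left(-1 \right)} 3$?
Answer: $7126$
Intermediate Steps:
$q{\left(C \right)} = 2 C$ ($q{\left(C \right)} = C 2 = 2 C$)
$r = -6$ ($r = 2 \left(-1\right) 3 = \left(-2\right) 3 = -6$)
$s{\left(a,b \right)} = -6 + 6 a$ ($s{\left(a,b \right)} = \left(6 + 0\right) a - 6 = 6 a - 6 = -6 + 6 a$)
$s{\left(10,-5 \right)} + 136 \cdot 52 = \left(-6 + 6 \cdot 10\right) + 136 \cdot 52 = \left(-6 + 60\right) + 7072 = 54 + 7072 = 7126$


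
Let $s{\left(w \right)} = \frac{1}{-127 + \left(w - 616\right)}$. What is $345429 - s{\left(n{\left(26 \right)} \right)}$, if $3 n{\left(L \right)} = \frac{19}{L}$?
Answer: $\frac{20012429193}{57935} \approx 3.4543 \cdot 10^{5}$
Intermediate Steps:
$n{\left(L \right)} = \frac{19}{3 L}$ ($n{\left(L \right)} = \frac{19 \frac{1}{L}}{3} = \frac{19}{3 L}$)
$s{\left(w \right)} = \frac{1}{-743 + w}$ ($s{\left(w \right)} = \frac{1}{-127 + \left(-616 + w\right)} = \frac{1}{-743 + w}$)
$345429 - s{\left(n{\left(26 \right)} \right)} = 345429 - \frac{1}{-743 + \frac{19}{3 \cdot 26}} = 345429 - \frac{1}{-743 + \frac{19}{3} \cdot \frac{1}{26}} = 345429 - \frac{1}{-743 + \frac{19}{78}} = 345429 - \frac{1}{- \frac{57935}{78}} = 345429 - - \frac{78}{57935} = 345429 + \frac{78}{57935} = \frac{20012429193}{57935}$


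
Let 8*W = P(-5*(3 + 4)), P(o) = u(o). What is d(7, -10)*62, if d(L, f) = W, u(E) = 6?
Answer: 93/2 ≈ 46.500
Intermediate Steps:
P(o) = 6
W = ¾ (W = (⅛)*6 = ¾ ≈ 0.75000)
d(L, f) = ¾
d(7, -10)*62 = (¾)*62 = 93/2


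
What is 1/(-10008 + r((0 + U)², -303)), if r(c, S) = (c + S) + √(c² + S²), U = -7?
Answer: -5131/52607217 - √94210/105214434 ≈ -0.00010045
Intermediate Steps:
r(c, S) = S + c + √(S² + c²) (r(c, S) = (S + c) + √(S² + c²) = S + c + √(S² + c²))
1/(-10008 + r((0 + U)², -303)) = 1/(-10008 + (-303 + (0 - 7)² + √((-303)² + ((0 - 7)²)²))) = 1/(-10008 + (-303 + (-7)² + √(91809 + ((-7)²)²))) = 1/(-10008 + (-303 + 49 + √(91809 + 49²))) = 1/(-10008 + (-303 + 49 + √(91809 + 2401))) = 1/(-10008 + (-303 + 49 + √94210)) = 1/(-10008 + (-254 + √94210)) = 1/(-10262 + √94210)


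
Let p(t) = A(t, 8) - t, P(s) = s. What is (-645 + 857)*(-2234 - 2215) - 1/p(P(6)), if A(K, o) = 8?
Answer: -1886377/2 ≈ -9.4319e+5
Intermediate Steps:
p(t) = 8 - t
(-645 + 857)*(-2234 - 2215) - 1/p(P(6)) = (-645 + 857)*(-2234 - 2215) - 1/(8 - 1*6) = 212*(-4449) - 1/(8 - 6) = -943188 - 1/2 = -1886377/2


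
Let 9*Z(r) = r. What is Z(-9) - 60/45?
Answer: -7/3 ≈ -2.3333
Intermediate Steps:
Z(r) = r/9
Z(-9) - 60/45 = (⅑)*(-9) - 60/45 = -1 + (1/45)*(-60) = -1 - 4/3 = -7/3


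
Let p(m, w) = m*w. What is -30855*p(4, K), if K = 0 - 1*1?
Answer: 123420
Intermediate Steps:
K = -1 (K = 0 - 1 = -1)
-30855*p(4, K) = -123420*(-1) = -30855*(-4) = 123420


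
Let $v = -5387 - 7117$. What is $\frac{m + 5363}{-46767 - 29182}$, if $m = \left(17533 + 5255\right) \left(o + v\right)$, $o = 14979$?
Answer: $- \frac{56405663}{75949} \approx -742.68$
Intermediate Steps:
$v = -12504$ ($v = -5387 - 7117 = -12504$)
$m = 56400300$ ($m = \left(17533 + 5255\right) \left(14979 - 12504\right) = 22788 \cdot 2475 = 56400300$)
$\frac{m + 5363}{-46767 - 29182} = \frac{56400300 + 5363}{-46767 - 29182} = \frac{56405663}{-75949} = 56405663 \left(- \frac{1}{75949}\right) = - \frac{56405663}{75949}$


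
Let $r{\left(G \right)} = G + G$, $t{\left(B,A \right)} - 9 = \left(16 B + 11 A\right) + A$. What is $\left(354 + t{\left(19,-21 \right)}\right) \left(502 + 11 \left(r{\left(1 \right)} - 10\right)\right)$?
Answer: $171810$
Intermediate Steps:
$t{\left(B,A \right)} = 9 + 12 A + 16 B$ ($t{\left(B,A \right)} = 9 + \left(\left(16 B + 11 A\right) + A\right) = 9 + \left(\left(11 A + 16 B\right) + A\right) = 9 + \left(12 A + 16 B\right) = 9 + 12 A + 16 B$)
$r{\left(G \right)} = 2 G$
$\left(354 + t{\left(19,-21 \right)}\right) \left(502 + 11 \left(r{\left(1 \right)} - 10\right)\right) = \left(354 + \left(9 + 12 \left(-21\right) + 16 \cdot 19\right)\right) \left(502 + 11 \left(2 \cdot 1 - 10\right)\right) = \left(354 + \left(9 - 252 + 304\right)\right) \left(502 + 11 \left(2 - 10\right)\right) = \left(354 + 61\right) \left(502 + 11 \left(-8\right)\right) = 415 \left(502 - 88\right) = 415 \cdot 414 = 171810$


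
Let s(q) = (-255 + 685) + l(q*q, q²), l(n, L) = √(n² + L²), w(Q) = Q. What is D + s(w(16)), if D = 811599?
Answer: 812029 + 256*√2 ≈ 8.1239e+5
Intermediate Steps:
l(n, L) = √(L² + n²)
s(q) = 430 + √2*√(q⁴) (s(q) = (-255 + 685) + √((q²)² + (q*q)²) = 430 + √(q⁴ + (q²)²) = 430 + √(q⁴ + q⁴) = 430 + √(2*q⁴) = 430 + √2*√(q⁴))
D + s(w(16)) = 811599 + (430 + √2*√(16⁴)) = 811599 + (430 + √2*√65536) = 811599 + (430 + √2*256) = 811599 + (430 + 256*√2) = 812029 + 256*√2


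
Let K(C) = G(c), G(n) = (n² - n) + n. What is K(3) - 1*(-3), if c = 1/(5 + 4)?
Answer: 244/81 ≈ 3.0123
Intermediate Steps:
c = ⅑ (c = 1/9 = ⅑ ≈ 0.11111)
G(n) = n²
K(C) = 1/81 (K(C) = (⅑)² = 1/81)
K(3) - 1*(-3) = 1/81 - 1*(-3) = 1/81 + 3 = 244/81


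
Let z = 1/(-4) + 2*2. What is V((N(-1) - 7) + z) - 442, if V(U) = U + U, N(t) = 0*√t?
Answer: -897/2 ≈ -448.50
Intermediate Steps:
z = 15/4 (z = -¼ + 4 = 15/4 ≈ 3.7500)
N(t) = 0
V(U) = 2*U
V((N(-1) - 7) + z) - 442 = 2*((0 - 7) + 15/4) - 442 = 2*(-7 + 15/4) - 442 = 2*(-13/4) - 442 = -13/2 - 442 = -897/2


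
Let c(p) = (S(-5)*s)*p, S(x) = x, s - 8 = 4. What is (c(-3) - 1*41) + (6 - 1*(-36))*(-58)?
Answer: -2297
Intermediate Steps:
s = 12 (s = 8 + 4 = 12)
c(p) = -60*p (c(p) = (-5*12)*p = -60*p)
(c(-3) - 1*41) + (6 - 1*(-36))*(-58) = (-60*(-3) - 1*41) + (6 - 1*(-36))*(-58) = (180 - 41) + (6 + 36)*(-58) = 139 + 42*(-58) = 139 - 2436 = -2297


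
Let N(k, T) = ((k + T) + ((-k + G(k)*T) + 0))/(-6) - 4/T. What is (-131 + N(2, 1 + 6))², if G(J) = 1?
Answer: 7907344/441 ≈ 17931.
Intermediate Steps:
N(k, T) = -4/T - T/3 (N(k, T) = ((k + T) + ((-k + 1*T) + 0))/(-6) - 4/T = ((T + k) + ((-k + T) + 0))*(-⅙) - 4/T = ((T + k) + ((T - k) + 0))*(-⅙) - 4/T = ((T + k) + (T - k))*(-⅙) - 4/T = (2*T)*(-⅙) - 4/T = -T/3 - 4/T = -4/T - T/3)
(-131 + N(2, 1 + 6))² = (-131 + (-4/(1 + 6) - (1 + 6)/3))² = (-131 + (-4/7 - ⅓*7))² = (-131 + (-4*⅐ - 7/3))² = (-131 + (-4/7 - 7/3))² = (-131 - 61/21)² = (-2812/21)² = 7907344/441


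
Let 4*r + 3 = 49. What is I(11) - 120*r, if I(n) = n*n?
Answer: -1259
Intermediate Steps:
r = 23/2 (r = -3/4 + (1/4)*49 = -3/4 + 49/4 = 23/2 ≈ 11.500)
I(n) = n**2
I(11) - 120*r = 11**2 - 120*23/2 = 121 - 1380 = -1259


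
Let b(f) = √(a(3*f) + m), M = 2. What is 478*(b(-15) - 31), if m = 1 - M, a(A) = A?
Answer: -14818 + 478*I*√46 ≈ -14818.0 + 3242.0*I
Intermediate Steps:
m = -1 (m = 1 - 1*2 = 1 - 2 = -1)
b(f) = √(-1 + 3*f) (b(f) = √(3*f - 1) = √(-1 + 3*f))
478*(b(-15) - 31) = 478*(√(-1 + 3*(-15)) - 31) = 478*(√(-1 - 45) - 31) = 478*(√(-46) - 31) = 478*(I*√46 - 31) = 478*(-31 + I*√46) = -14818 + 478*I*√46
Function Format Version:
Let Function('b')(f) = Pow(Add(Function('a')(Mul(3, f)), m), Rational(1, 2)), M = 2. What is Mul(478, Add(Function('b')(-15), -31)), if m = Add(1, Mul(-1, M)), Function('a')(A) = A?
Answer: Add(-14818, Mul(478, I, Pow(46, Rational(1, 2)))) ≈ Add(-14818., Mul(3242.0, I))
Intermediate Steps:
m = -1 (m = Add(1, Mul(-1, 2)) = Add(1, -2) = -1)
Function('b')(f) = Pow(Add(-1, Mul(3, f)), Rational(1, 2)) (Function('b')(f) = Pow(Add(Mul(3, f), -1), Rational(1, 2)) = Pow(Add(-1, Mul(3, f)), Rational(1, 2)))
Mul(478, Add(Function('b')(-15), -31)) = Mul(478, Add(Pow(Add(-1, Mul(3, -15)), Rational(1, 2)), -31)) = Mul(478, Add(Pow(Add(-1, -45), Rational(1, 2)), -31)) = Mul(478, Add(Pow(-46, Rational(1, 2)), -31)) = Mul(478, Add(Mul(I, Pow(46, Rational(1, 2))), -31)) = Mul(478, Add(-31, Mul(I, Pow(46, Rational(1, 2))))) = Add(-14818, Mul(478, I, Pow(46, Rational(1, 2))))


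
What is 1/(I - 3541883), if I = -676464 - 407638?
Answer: -1/4625985 ≈ -2.1617e-7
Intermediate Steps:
I = -1084102
1/(I - 3541883) = 1/(-1084102 - 3541883) = 1/(-4625985) = -1/4625985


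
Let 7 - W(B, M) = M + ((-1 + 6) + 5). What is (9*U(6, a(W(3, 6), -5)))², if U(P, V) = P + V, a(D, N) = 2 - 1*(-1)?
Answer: 6561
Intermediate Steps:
W(B, M) = -3 - M (W(B, M) = 7 - (M + ((-1 + 6) + 5)) = 7 - (M + (5 + 5)) = 7 - (M + 10) = 7 - (10 + M) = 7 + (-10 - M) = -3 - M)
a(D, N) = 3 (a(D, N) = 2 + 1 = 3)
(9*U(6, a(W(3, 6), -5)))² = (9*(6 + 3))² = (9*9)² = 81² = 6561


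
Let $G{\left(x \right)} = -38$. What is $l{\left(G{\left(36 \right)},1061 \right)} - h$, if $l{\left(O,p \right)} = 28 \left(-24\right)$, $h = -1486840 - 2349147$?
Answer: $3835315$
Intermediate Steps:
$h = -3835987$
$l{\left(O,p \right)} = -672$
$l{\left(G{\left(36 \right)},1061 \right)} - h = -672 - -3835987 = -672 + 3835987 = 3835315$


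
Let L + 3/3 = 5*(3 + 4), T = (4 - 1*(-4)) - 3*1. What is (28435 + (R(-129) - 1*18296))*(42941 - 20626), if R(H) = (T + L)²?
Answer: 260192900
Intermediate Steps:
T = 5 (T = (4 + 4) - 3 = 8 - 3 = 5)
L = 34 (L = -1 + 5*(3 + 4) = -1 + 5*7 = -1 + 35 = 34)
R(H) = 1521 (R(H) = (5 + 34)² = 39² = 1521)
(28435 + (R(-129) - 1*18296))*(42941 - 20626) = (28435 + (1521 - 1*18296))*(42941 - 20626) = (28435 + (1521 - 18296))*22315 = (28435 - 16775)*22315 = 11660*22315 = 260192900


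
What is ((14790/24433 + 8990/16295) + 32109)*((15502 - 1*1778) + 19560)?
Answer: 1605695641936876/1502399 ≈ 1.0688e+9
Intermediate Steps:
((14790/24433 + 8990/16295) + 32109)*((15502 - 1*1778) + 19560) = ((14790*(1/24433) + 8990*(1/16295)) + 32109)*((15502 - 1778) + 19560) = ((14790/24433 + 1798/3259) + 32109)*(13724 + 19560) = (92131144/79627147 + 32109)*33284 = (2556840194167/79627147)*33284 = 1605695641936876/1502399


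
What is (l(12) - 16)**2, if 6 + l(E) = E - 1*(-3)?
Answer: 49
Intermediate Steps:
l(E) = -3 + E (l(E) = -6 + (E - 1*(-3)) = -6 + (E + 3) = -6 + (3 + E) = -3 + E)
(l(12) - 16)**2 = ((-3 + 12) - 16)**2 = (9 - 16)**2 = (-7)**2 = 49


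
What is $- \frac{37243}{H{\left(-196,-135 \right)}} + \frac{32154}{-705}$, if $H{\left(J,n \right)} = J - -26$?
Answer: $\frac{1386009}{7990} \approx 173.47$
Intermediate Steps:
$H{\left(J,n \right)} = 26 + J$ ($H{\left(J,n \right)} = J + 26 = 26 + J$)
$- \frac{37243}{H{\left(-196,-135 \right)}} + \frac{32154}{-705} = - \frac{37243}{26 - 196} + \frac{32154}{-705} = - \frac{37243}{-170} + 32154 \left(- \frac{1}{705}\right) = \left(-37243\right) \left(- \frac{1}{170}\right) - \frac{10718}{235} = \frac{37243}{170} - \frac{10718}{235} = \frac{1386009}{7990}$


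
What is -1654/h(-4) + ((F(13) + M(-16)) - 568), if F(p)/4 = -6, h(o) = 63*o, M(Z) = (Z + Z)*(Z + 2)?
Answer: -17317/126 ≈ -137.44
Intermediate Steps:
M(Z) = 2*Z*(2 + Z) (M(Z) = (2*Z)*(2 + Z) = 2*Z*(2 + Z))
F(p) = -24 (F(p) = 4*(-6) = -24)
-1654/h(-4) + ((F(13) + M(-16)) - 568) = -1654/(63*(-4)) + ((-24 + 2*(-16)*(2 - 16)) - 568) = -1654/(-252) + ((-24 + 2*(-16)*(-14)) - 568) = -1654*(-1/252) + ((-24 + 448) - 568) = 827/126 + (424 - 568) = 827/126 - 144 = -17317/126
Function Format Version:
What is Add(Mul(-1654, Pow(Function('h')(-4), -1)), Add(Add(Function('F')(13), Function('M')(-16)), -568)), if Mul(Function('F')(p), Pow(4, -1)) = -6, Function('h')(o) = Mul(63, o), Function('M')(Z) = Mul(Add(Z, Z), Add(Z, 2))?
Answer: Rational(-17317, 126) ≈ -137.44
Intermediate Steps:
Function('M')(Z) = Mul(2, Z, Add(2, Z)) (Function('M')(Z) = Mul(Mul(2, Z), Add(2, Z)) = Mul(2, Z, Add(2, Z)))
Function('F')(p) = -24 (Function('F')(p) = Mul(4, -6) = -24)
Add(Mul(-1654, Pow(Function('h')(-4), -1)), Add(Add(Function('F')(13), Function('M')(-16)), -568)) = Add(Mul(-1654, Pow(Mul(63, -4), -1)), Add(Add(-24, Mul(2, -16, Add(2, -16))), -568)) = Add(Mul(-1654, Pow(-252, -1)), Add(Add(-24, Mul(2, -16, -14)), -568)) = Add(Mul(-1654, Rational(-1, 252)), Add(Add(-24, 448), -568)) = Add(Rational(827, 126), Add(424, -568)) = Add(Rational(827, 126), -144) = Rational(-17317, 126)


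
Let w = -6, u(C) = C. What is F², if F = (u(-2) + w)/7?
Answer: 64/49 ≈ 1.3061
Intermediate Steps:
F = -8/7 (F = (-2 - 6)/7 = -8*⅐ = -8/7 ≈ -1.1429)
F² = (-8/7)² = 64/49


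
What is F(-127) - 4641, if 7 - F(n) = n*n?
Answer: -20763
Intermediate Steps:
F(n) = 7 - n² (F(n) = 7 - n*n = 7 - n²)
F(-127) - 4641 = (7 - 1*(-127)²) - 4641 = (7 - 1*16129) - 4641 = (7 - 16129) - 4641 = -16122 - 4641 = -20763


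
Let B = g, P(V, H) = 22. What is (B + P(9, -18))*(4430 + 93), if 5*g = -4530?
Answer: -3998332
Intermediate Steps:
g = -906 (g = (1/5)*(-4530) = -906)
B = -906
(B + P(9, -18))*(4430 + 93) = (-906 + 22)*(4430 + 93) = -884*4523 = -3998332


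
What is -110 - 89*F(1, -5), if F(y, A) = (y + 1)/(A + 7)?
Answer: -199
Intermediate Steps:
F(y, A) = (1 + y)/(7 + A)
-110 - 89*F(1, -5) = -110 - 89*(1 + 1)/(7 - 5) = -110 - 89*2/2 = -110 - 89*1 = -110 - 89 = -199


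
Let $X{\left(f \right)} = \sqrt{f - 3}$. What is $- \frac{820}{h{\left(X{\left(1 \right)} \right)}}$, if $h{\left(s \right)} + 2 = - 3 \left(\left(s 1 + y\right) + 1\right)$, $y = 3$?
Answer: $\frac{5740}{107} - \frac{1230 i \sqrt{2}}{107} \approx 53.645 - 16.257 i$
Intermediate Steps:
$X{\left(f \right)} = \sqrt{-3 + f}$
$h{\left(s \right)} = -14 - 3 s$ ($h{\left(s \right)} = -2 - 3 \left(\left(s 1 + 3\right) + 1\right) = -2 - 3 \left(\left(s + 3\right) + 1\right) = -2 - 3 \left(\left(3 + s\right) + 1\right) = -2 - 3 \left(4 + s\right) = -2 - \left(12 + 3 s\right) = -14 - 3 s$)
$- \frac{820}{h{\left(X{\left(1 \right)} \right)}} = - \frac{820}{-14 - 3 \sqrt{-3 + 1}} = - \frac{820}{-14 - 3 \sqrt{-2}} = - \frac{820}{-14 - 3 i \sqrt{2}}$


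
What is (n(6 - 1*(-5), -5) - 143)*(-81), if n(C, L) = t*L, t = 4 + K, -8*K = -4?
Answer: 26811/2 ≈ 13406.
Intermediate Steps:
K = ½ (K = -⅛*(-4) = ½ ≈ 0.50000)
t = 9/2 (t = 4 + ½ = 9/2 ≈ 4.5000)
n(C, L) = 9*L/2
(n(6 - 1*(-5), -5) - 143)*(-81) = ((9/2)*(-5) - 143)*(-81) = (-45/2 - 143)*(-81) = -331/2*(-81) = 26811/2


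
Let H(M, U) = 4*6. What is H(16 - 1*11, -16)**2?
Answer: 576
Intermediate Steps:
H(M, U) = 24
H(16 - 1*11, -16)**2 = 24**2 = 576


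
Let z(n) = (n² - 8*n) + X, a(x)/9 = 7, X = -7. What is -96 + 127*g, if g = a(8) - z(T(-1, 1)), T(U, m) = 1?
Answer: 9683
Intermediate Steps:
a(x) = 63 (a(x) = 9*7 = 63)
z(n) = -7 + n² - 8*n (z(n) = (n² - 8*n) - 7 = -7 + n² - 8*n)
g = 77 (g = 63 - (-7 + 1² - 8*1) = 63 - (-7 + 1 - 8) = 63 - 1*(-14) = 63 + 14 = 77)
-96 + 127*g = -96 + 127*77 = -96 + 9779 = 9683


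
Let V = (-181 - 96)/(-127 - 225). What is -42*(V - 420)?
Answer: 3098823/176 ≈ 17607.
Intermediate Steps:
V = 277/352 (V = -277/(-352) = -277*(-1/352) = 277/352 ≈ 0.78693)
-42*(V - 420) = -42*(277/352 - 420) = -42*(-147563/352) = 3098823/176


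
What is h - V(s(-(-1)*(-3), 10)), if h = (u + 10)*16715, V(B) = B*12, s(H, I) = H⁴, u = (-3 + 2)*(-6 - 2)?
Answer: 299898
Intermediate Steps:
u = 8 (u = -1*(-8) = 8)
V(B) = 12*B
h = 300870 (h = (8 + 10)*16715 = 18*16715 = 300870)
h - V(s(-(-1)*(-3), 10)) = 300870 - 12*(-(-1)*(-3))⁴ = 300870 - 12*(-1*3)⁴ = 300870 - 12*(-3)⁴ = 300870 - 12*81 = 300870 - 1*972 = 300870 - 972 = 299898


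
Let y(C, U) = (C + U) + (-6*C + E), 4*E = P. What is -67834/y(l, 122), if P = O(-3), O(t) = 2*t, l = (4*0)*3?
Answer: -135668/241 ≈ -562.94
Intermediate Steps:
l = 0 (l = 0*3 = 0)
P = -6 (P = 2*(-3) = -6)
E = -3/2 (E = (1/4)*(-6) = -3/2 ≈ -1.5000)
y(C, U) = -3/2 + U - 5*C (y(C, U) = (C + U) + (-6*C - 3/2) = (C + U) + (-3/2 - 6*C) = -3/2 + U - 5*C)
-67834/y(l, 122) = -67834/(-3/2 + 122 - 5*0) = -67834/(-3/2 + 122 + 0) = -67834/241/2 = -67834*2/241 = -1*135668/241 = -135668/241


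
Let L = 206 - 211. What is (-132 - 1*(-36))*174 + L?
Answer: -16709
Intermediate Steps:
L = -5
(-132 - 1*(-36))*174 + L = (-132 - 1*(-36))*174 - 5 = (-132 + 36)*174 - 5 = -96*174 - 5 = -16704 - 5 = -16709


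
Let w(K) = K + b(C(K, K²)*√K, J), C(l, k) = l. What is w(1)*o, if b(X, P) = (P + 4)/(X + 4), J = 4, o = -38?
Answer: -494/5 ≈ -98.800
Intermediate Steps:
b(X, P) = (4 + P)/(4 + X)
w(K) = K + 8/(4 + K^(3/2)) (w(K) = K + (4 + 4)/(4 + K*√K) = K + 8/(4 + K^(3/2)))
w(1)*o = ((8 + 1*(4 + 1^(3/2)))/(4 + 1^(3/2)))*(-38) = ((8 + 1*(4 + 1))/(4 + 1))*(-38) = ((8 + 1*5)/5)*(-38) = ((8 + 5)/5)*(-38) = ((⅕)*13)*(-38) = (13/5)*(-38) = -494/5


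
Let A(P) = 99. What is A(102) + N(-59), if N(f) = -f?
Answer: 158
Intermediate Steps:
A(102) + N(-59) = 99 - 1*(-59) = 99 + 59 = 158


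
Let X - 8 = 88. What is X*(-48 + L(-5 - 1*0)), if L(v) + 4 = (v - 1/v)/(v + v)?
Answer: -123648/25 ≈ -4945.9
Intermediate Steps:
X = 96 (X = 8 + 88 = 96)
L(v) = -4 + (v - 1/v)/(2*v) (L(v) = -4 + (v - 1/v)/(v + v) = -4 + (v - 1/v)/((2*v)) = -4 + (v - 1/v)*(1/(2*v)) = -4 + (v - 1/v)/(2*v))
X*(-48 + L(-5 - 1*0)) = 96*(-48 + (-7/2 - 1/(2*(-5 - 1*0)**2))) = 96*(-48 + (-7/2 - 1/(2*(-5 + 0)**2))) = 96*(-48 + (-7/2 - 1/2/(-5)**2)) = 96*(-48 + (-7/2 - 1/2*1/25)) = 96*(-48 + (-7/2 - 1/50)) = 96*(-48 - 88/25) = 96*(-1288/25) = -123648/25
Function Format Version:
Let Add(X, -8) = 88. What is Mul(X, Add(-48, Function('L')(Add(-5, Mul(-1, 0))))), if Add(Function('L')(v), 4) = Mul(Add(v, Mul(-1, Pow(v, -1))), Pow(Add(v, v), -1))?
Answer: Rational(-123648, 25) ≈ -4945.9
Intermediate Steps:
X = 96 (X = Add(8, 88) = 96)
Function('L')(v) = Add(-4, Mul(Rational(1, 2), Pow(v, -1), Add(v, Mul(-1, Pow(v, -1))))) (Function('L')(v) = Add(-4, Mul(Add(v, Mul(-1, Pow(v, -1))), Pow(Add(v, v), -1))) = Add(-4, Mul(Add(v, Mul(-1, Pow(v, -1))), Pow(Mul(2, v), -1))) = Add(-4, Mul(Add(v, Mul(-1, Pow(v, -1))), Mul(Rational(1, 2), Pow(v, -1)))) = Add(-4, Mul(Rational(1, 2), Pow(v, -1), Add(v, Mul(-1, Pow(v, -1))))))
Mul(X, Add(-48, Function('L')(Add(-5, Mul(-1, 0))))) = Mul(96, Add(-48, Add(Rational(-7, 2), Mul(Rational(-1, 2), Pow(Add(-5, Mul(-1, 0)), -2))))) = Mul(96, Add(-48, Add(Rational(-7, 2), Mul(Rational(-1, 2), Pow(Add(-5, 0), -2))))) = Mul(96, Add(-48, Add(Rational(-7, 2), Mul(Rational(-1, 2), Pow(-5, -2))))) = Mul(96, Add(-48, Add(Rational(-7, 2), Mul(Rational(-1, 2), Rational(1, 25))))) = Mul(96, Add(-48, Add(Rational(-7, 2), Rational(-1, 50)))) = Mul(96, Add(-48, Rational(-88, 25))) = Mul(96, Rational(-1288, 25)) = Rational(-123648, 25)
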